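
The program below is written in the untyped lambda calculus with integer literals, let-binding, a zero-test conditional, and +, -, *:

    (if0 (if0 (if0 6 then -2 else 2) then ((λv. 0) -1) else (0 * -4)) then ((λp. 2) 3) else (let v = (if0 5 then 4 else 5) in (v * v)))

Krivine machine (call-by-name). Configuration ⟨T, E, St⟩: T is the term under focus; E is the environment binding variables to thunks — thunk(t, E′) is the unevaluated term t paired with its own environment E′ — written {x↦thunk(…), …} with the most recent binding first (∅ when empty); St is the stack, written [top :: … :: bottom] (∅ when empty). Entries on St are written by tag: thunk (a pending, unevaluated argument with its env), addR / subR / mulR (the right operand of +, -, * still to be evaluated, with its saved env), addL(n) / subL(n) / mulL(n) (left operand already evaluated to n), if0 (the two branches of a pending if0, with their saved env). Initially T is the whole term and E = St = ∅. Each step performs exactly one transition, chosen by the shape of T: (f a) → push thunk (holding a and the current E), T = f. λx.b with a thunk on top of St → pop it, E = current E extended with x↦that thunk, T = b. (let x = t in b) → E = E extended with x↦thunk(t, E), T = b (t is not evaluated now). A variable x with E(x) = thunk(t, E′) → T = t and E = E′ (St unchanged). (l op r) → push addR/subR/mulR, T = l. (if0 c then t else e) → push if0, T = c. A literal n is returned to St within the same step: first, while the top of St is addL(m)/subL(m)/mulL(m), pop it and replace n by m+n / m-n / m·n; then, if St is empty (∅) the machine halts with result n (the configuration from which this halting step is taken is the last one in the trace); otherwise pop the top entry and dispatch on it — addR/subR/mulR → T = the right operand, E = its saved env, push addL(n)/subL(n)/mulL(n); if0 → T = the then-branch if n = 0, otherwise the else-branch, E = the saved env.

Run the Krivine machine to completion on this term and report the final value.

0. ⟨T=(if0 (if0 (if0 6 then -2 else 2) then ((λv. 0) -1) else (0 * -4)) then ((λp. 2) 3) else (let v = (if0 5 then 4 else 5) in (v * v))); E=∅; St=∅⟩
1. ⟨T=(if0 (if0 6 then -2 else 2) then ((λv. 0) -1) else (0 * -4)); E=∅; St=[if0]⟩
2. ⟨T=(if0 6 then -2 else 2); E=∅; St=[if0 :: if0]⟩
3. ⟨T=6; E=∅; St=[if0 :: if0 :: if0]⟩
4. ⟨T=2; E=∅; St=[if0 :: if0]⟩
5. ⟨T=(0 * -4); E=∅; St=[if0]⟩
6. ⟨T=0; E=∅; St=[mulR :: if0]⟩
7. ⟨T=-4; E=∅; St=[mulL(0) :: if0]⟩
8. ⟨T=((λp. 2) 3); E=∅; St=∅⟩
9. ⟨T=(λp. 2); E=∅; St=[thunk]⟩
10. ⟨T=2; E={p↦thunk(3, ∅)}; St=∅⟩
→ final value 2

Answer: 2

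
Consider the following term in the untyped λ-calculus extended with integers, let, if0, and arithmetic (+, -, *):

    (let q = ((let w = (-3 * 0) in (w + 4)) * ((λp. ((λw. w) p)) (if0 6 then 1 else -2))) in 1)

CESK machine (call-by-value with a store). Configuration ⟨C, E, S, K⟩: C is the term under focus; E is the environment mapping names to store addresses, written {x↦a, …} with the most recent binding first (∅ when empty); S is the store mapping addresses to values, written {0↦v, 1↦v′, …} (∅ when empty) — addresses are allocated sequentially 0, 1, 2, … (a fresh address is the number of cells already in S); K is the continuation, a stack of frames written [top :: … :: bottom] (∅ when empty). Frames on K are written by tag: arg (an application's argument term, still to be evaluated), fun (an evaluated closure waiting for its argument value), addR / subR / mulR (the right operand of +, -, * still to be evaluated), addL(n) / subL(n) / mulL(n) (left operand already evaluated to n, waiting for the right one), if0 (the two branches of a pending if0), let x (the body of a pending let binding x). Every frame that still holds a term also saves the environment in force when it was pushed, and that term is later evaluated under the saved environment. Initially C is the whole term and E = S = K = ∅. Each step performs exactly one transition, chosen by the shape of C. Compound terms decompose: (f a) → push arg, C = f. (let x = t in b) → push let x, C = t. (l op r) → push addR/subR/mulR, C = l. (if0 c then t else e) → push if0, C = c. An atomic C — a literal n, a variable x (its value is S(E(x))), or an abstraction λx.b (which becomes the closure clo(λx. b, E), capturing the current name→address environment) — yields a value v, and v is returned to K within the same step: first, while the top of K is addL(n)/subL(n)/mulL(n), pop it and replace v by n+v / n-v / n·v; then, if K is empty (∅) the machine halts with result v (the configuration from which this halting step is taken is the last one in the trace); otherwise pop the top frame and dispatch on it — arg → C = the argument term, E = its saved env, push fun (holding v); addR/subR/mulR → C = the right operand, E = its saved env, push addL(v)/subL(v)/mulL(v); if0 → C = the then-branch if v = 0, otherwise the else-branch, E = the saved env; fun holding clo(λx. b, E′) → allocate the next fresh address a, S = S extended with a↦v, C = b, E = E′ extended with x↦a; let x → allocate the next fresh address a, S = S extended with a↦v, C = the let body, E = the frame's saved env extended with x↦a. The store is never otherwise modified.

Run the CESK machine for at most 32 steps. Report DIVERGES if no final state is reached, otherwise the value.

0. <C=(let q = ((let w = (-3 * 0) in (w + 4)) * ((λp. ((λw. w) p)) (if0 6 then 1 else -2))) in 1), E=∅, S=∅, K=∅>
1. <C=((let w = (-3 * 0) in (w + 4)) * ((λp. ((λw. w) p)) (if0 6 then 1 else -2))), E=∅, S=∅, K=[let q]>
2. <C=(let w = (-3 * 0) in (w + 4)), E=∅, S=∅, K=[mulR :: let q]>
3. <C=(-3 * 0), E=∅, S=∅, K=[let w :: mulR :: let q]>
4. <C=-3, E=∅, S=∅, K=[mulR :: let w :: mulR :: let q]>
5. <C=0, E=∅, S=∅, K=[mulL(-3) :: let w :: mulR :: let q]>
6. <C=(w + 4), E={w↦0}, S={0↦0}, K=[mulR :: let q]>
7. <C=w, E={w↦0}, S={0↦0}, K=[addR :: mulR :: let q]>
8. <C=4, E={w↦0}, S={0↦0}, K=[addL(0) :: mulR :: let q]>
9. <C=((λp. ((λw. w) p)) (if0 6 then 1 else -2)), E=∅, S={0↦0}, K=[mulL(4) :: let q]>
10. <C=(λp. ((λw. w) p)), E=∅, S={0↦0}, K=[arg :: mulL(4) :: let q]>
11. <C=(if0 6 then 1 else -2), E=∅, S={0↦0}, K=[fun :: mulL(4) :: let q]>
12. <C=6, E=∅, S={0↦0}, K=[if0 :: fun :: mulL(4) :: let q]>
13. <C=-2, E=∅, S={0↦0}, K=[fun :: mulL(4) :: let q]>
14. <C=((λw. w) p), E={p↦1}, S={0↦0, 1↦-2}, K=[mulL(4) :: let q]>
15. <C=(λw. w), E={p↦1}, S={0↦0, 1↦-2}, K=[arg :: mulL(4) :: let q]>
16. <C=p, E={p↦1}, S={0↦0, 1↦-2}, K=[fun :: mulL(4) :: let q]>
17. <C=w, E={w↦2, p↦1}, S={0↦0, 1↦-2, 2↦-2}, K=[mulL(4) :: let q]>
18. <C=1, E={q↦3}, S={0↦0, 1↦-2, 2↦-2, 3↦-8}, K=∅>
→ final value 1

Answer: 1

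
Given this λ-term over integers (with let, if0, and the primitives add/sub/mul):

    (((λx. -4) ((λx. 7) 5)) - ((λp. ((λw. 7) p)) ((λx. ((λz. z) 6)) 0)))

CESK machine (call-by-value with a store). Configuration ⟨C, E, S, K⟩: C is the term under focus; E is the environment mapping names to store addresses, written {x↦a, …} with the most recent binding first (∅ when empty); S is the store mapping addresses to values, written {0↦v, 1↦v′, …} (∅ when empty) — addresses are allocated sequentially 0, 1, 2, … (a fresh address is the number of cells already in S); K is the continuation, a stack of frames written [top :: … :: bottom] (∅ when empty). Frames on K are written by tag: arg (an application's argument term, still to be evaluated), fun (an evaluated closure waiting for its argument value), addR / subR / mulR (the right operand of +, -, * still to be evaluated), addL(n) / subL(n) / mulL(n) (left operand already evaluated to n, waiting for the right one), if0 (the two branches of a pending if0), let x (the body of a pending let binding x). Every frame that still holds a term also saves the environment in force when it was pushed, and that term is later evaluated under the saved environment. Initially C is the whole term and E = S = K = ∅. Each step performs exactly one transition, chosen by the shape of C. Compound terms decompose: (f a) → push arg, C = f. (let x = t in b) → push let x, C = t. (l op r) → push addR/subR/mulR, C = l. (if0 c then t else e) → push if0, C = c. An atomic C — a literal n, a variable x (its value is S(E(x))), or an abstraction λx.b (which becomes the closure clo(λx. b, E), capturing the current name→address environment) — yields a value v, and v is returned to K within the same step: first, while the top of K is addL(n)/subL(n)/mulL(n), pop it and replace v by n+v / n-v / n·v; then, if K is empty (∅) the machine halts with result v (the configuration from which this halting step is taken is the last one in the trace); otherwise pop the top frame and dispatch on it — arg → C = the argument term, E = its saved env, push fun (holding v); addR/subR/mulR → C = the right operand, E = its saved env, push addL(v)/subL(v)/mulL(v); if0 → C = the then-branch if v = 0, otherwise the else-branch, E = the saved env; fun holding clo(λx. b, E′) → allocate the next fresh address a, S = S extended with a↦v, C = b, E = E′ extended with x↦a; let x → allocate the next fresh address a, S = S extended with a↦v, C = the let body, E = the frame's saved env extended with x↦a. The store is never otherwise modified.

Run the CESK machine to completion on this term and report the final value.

[0] <C=(((λx. -4) ((λx. 7) 5)) - ((λp. ((λw. 7) p)) ((λx. ((λz. z) 6)) 0))), E=∅, S=∅, K=∅>
[1] <C=((λx. -4) ((λx. 7) 5)), E=∅, S=∅, K=[subR]>
[2] <C=(λx. -4), E=∅, S=∅, K=[arg :: subR]>
[3] <C=((λx. 7) 5), E=∅, S=∅, K=[fun :: subR]>
[4] <C=(λx. 7), E=∅, S=∅, K=[arg :: fun :: subR]>
[5] <C=5, E=∅, S=∅, K=[fun :: fun :: subR]>
[6] <C=7, E={x↦0}, S={0↦5}, K=[fun :: subR]>
[7] <C=-4, E={x↦1}, S={0↦5, 1↦7}, K=[subR]>
[8] <C=((λp. ((λw. 7) p)) ((λx. ((λz. z) 6)) 0)), E=∅, S={0↦5, 1↦7}, K=[subL(-4)]>
[9] <C=(λp. ((λw. 7) p)), E=∅, S={0↦5, 1↦7}, K=[arg :: subL(-4)]>
[10] <C=((λx. ((λz. z) 6)) 0), E=∅, S={0↦5, 1↦7}, K=[fun :: subL(-4)]>
[11] <C=(λx. ((λz. z) 6)), E=∅, S={0↦5, 1↦7}, K=[arg :: fun :: subL(-4)]>
[12] <C=0, E=∅, S={0↦5, 1↦7}, K=[fun :: fun :: subL(-4)]>
[13] <C=((λz. z) 6), E={x↦2}, S={0↦5, 1↦7, 2↦0}, K=[fun :: subL(-4)]>
[14] <C=(λz. z), E={x↦2}, S={0↦5, 1↦7, 2↦0}, K=[arg :: fun :: subL(-4)]>
[15] <C=6, E={x↦2}, S={0↦5, 1↦7, 2↦0}, K=[fun :: fun :: subL(-4)]>
[16] <C=z, E={z↦3, x↦2}, S={0↦5, 1↦7, 2↦0, 3↦6}, K=[fun :: subL(-4)]>
[17] <C=((λw. 7) p), E={p↦4}, S={0↦5, 1↦7, 2↦0, 3↦6, 4↦6}, K=[subL(-4)]>
[18] <C=(λw. 7), E={p↦4}, S={0↦5, 1↦7, 2↦0, 3↦6, 4↦6}, K=[arg :: subL(-4)]>
[19] <C=p, E={p↦4}, S={0↦5, 1↦7, 2↦0, 3↦6, 4↦6}, K=[fun :: subL(-4)]>
[20] <C=7, E={w↦5, p↦4}, S={0↦5, 1↦7, 2↦0, 3↦6, 4↦6, 5↦6}, K=[subL(-4)]>
→ final value -11

Answer: -11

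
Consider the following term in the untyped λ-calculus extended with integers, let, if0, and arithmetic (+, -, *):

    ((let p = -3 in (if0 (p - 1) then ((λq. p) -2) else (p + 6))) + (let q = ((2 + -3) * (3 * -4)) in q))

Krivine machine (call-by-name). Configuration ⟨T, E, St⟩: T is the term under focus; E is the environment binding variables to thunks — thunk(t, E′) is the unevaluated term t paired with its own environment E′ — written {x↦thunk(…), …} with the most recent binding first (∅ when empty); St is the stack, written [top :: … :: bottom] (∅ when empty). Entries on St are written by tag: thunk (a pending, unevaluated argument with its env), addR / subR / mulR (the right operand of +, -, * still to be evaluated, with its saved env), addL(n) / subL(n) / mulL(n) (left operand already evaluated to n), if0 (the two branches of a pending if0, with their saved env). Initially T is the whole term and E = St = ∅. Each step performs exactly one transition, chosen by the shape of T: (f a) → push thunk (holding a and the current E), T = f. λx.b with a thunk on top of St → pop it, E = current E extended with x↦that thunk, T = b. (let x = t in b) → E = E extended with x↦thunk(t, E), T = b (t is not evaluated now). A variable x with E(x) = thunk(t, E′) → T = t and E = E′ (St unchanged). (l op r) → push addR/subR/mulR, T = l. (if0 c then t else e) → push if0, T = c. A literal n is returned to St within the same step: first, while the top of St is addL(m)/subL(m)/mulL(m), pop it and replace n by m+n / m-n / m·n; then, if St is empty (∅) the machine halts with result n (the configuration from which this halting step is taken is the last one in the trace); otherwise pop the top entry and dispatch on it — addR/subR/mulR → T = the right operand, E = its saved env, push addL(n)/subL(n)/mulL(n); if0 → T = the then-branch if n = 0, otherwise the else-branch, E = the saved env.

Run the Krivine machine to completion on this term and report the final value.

step 0: <T=((let p = -3 in (if0 (p - 1) then ((λq. p) -2) else (p + 6))) + (let q = ((2 + -3) * (3 * -4)) in q)), E=∅, St=∅>
step 1: <T=(let p = -3 in (if0 (p - 1) then ((λq. p) -2) else (p + 6))), E=∅, St=[addR]>
step 2: <T=(if0 (p - 1) then ((λq. p) -2) else (p + 6)), E={p↦thunk(-3, ∅)}, St=[addR]>
step 3: <T=(p - 1), E={p↦thunk(-3, ∅)}, St=[if0 :: addR]>
step 4: <T=p, E={p↦thunk(-3, ∅)}, St=[subR :: if0 :: addR]>
step 5: <T=-3, E=∅, St=[subR :: if0 :: addR]>
step 6: <T=1, E={p↦thunk(-3, ∅)}, St=[subL(-3) :: if0 :: addR]>
step 7: <T=(p + 6), E={p↦thunk(-3, ∅)}, St=[addR]>
step 8: <T=p, E={p↦thunk(-3, ∅)}, St=[addR :: addR]>
step 9: <T=-3, E=∅, St=[addR :: addR]>
step 10: <T=6, E={p↦thunk(-3, ∅)}, St=[addL(-3) :: addR]>
step 11: <T=(let q = ((2 + -3) * (3 * -4)) in q), E=∅, St=[addL(3)]>
step 12: <T=q, E={q↦thunk(((2 + -3) * (3 * -4)), ∅)}, St=[addL(3)]>
step 13: <T=((2 + -3) * (3 * -4)), E=∅, St=[addL(3)]>
step 14: <T=(2 + -3), E=∅, St=[mulR :: addL(3)]>
step 15: <T=2, E=∅, St=[addR :: mulR :: addL(3)]>
step 16: <T=-3, E=∅, St=[addL(2) :: mulR :: addL(3)]>
step 17: <T=(3 * -4), E=∅, St=[mulL(-1) :: addL(3)]>
step 18: <T=3, E=∅, St=[mulR :: mulL(-1) :: addL(3)]>
step 19: <T=-4, E=∅, St=[mulL(3) :: mulL(-1) :: addL(3)]>
→ final value 15

Answer: 15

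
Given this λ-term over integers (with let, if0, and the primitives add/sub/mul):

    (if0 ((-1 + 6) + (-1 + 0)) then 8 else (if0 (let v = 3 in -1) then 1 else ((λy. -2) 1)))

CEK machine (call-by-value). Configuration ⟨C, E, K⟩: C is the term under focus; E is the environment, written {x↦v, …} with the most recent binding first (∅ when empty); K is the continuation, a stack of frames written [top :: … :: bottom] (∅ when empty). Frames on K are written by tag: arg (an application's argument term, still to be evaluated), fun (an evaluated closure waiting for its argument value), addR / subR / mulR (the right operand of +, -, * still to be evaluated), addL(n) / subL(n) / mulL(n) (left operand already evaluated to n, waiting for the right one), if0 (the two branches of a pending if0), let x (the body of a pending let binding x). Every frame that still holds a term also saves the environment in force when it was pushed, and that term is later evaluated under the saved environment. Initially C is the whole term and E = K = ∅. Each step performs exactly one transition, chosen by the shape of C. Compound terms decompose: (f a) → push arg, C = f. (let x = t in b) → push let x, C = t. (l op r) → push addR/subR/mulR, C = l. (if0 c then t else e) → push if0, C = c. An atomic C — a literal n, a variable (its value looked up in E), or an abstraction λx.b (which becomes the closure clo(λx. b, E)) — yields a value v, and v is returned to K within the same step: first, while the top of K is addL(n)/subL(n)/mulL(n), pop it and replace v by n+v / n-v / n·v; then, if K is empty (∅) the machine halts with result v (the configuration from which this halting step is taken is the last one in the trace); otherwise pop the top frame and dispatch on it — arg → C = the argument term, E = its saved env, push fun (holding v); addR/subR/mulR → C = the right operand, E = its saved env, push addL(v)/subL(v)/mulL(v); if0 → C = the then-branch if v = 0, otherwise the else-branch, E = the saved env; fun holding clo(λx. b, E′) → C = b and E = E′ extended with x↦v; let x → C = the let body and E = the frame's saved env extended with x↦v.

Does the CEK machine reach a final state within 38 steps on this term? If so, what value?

Answer: -2

Execution trace:
step 0: ⟨C=(if0 ((-1 + 6) + (-1 + 0)) then 8 else (if0 (let v = 3 in -1) then 1 else ((λy. -2) 1))); E=∅; K=∅⟩
step 1: ⟨C=((-1 + 6) + (-1 + 0)); E=∅; K=[if0]⟩
step 2: ⟨C=(-1 + 6); E=∅; K=[addR :: if0]⟩
step 3: ⟨C=-1; E=∅; K=[addR :: addR :: if0]⟩
step 4: ⟨C=6; E=∅; K=[addL(-1) :: addR :: if0]⟩
step 5: ⟨C=(-1 + 0); E=∅; K=[addL(5) :: if0]⟩
step 6: ⟨C=-1; E=∅; K=[addR :: addL(5) :: if0]⟩
step 7: ⟨C=0; E=∅; K=[addL(-1) :: addL(5) :: if0]⟩
step 8: ⟨C=(if0 (let v = 3 in -1) then 1 else ((λy. -2) 1)); E=∅; K=∅⟩
step 9: ⟨C=(let v = 3 in -1); E=∅; K=[if0]⟩
step 10: ⟨C=3; E=∅; K=[let v :: if0]⟩
step 11: ⟨C=-1; E={v↦3}; K=[if0]⟩
step 12: ⟨C=((λy. -2) 1); E=∅; K=∅⟩
step 13: ⟨C=(λy. -2); E=∅; K=[arg]⟩
step 14: ⟨C=1; E=∅; K=[fun]⟩
step 15: ⟨C=-2; E={y↦1}; K=∅⟩
→ final value -2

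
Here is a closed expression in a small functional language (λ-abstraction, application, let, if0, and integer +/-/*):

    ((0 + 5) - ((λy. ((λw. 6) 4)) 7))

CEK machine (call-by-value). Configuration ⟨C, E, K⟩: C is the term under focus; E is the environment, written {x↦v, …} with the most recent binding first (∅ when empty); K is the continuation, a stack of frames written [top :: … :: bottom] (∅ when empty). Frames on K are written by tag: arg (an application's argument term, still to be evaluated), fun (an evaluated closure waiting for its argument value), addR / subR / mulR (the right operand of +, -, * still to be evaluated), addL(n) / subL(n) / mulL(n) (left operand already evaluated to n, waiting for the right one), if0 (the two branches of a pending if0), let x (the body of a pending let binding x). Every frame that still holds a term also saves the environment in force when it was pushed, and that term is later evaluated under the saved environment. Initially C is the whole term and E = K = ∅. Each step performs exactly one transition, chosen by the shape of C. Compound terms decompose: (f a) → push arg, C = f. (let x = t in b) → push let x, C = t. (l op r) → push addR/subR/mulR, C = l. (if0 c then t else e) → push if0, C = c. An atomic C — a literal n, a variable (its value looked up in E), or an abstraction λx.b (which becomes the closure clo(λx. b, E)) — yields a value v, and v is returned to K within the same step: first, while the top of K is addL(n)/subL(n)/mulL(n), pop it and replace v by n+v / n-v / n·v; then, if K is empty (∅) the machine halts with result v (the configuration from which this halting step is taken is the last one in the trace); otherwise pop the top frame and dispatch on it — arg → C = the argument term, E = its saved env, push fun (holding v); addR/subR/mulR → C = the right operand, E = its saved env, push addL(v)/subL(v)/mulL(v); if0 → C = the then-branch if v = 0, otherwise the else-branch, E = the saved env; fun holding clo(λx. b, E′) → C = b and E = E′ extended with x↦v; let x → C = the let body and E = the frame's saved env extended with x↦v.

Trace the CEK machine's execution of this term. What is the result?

Answer: -1

Derivation:
t=0: ⟨C=((0 + 5) - ((λy. ((λw. 6) 4)) 7)); E=∅; K=∅⟩
t=1: ⟨C=(0 + 5); E=∅; K=[subR]⟩
t=2: ⟨C=0; E=∅; K=[addR :: subR]⟩
t=3: ⟨C=5; E=∅; K=[addL(0) :: subR]⟩
t=4: ⟨C=((λy. ((λw. 6) 4)) 7); E=∅; K=[subL(5)]⟩
t=5: ⟨C=(λy. ((λw. 6) 4)); E=∅; K=[arg :: subL(5)]⟩
t=6: ⟨C=7; E=∅; K=[fun :: subL(5)]⟩
t=7: ⟨C=((λw. 6) 4); E={y↦7}; K=[subL(5)]⟩
t=8: ⟨C=(λw. 6); E={y↦7}; K=[arg :: subL(5)]⟩
t=9: ⟨C=4; E={y↦7}; K=[fun :: subL(5)]⟩
t=10: ⟨C=6; E={w↦4, y↦7}; K=[subL(5)]⟩
→ final value -1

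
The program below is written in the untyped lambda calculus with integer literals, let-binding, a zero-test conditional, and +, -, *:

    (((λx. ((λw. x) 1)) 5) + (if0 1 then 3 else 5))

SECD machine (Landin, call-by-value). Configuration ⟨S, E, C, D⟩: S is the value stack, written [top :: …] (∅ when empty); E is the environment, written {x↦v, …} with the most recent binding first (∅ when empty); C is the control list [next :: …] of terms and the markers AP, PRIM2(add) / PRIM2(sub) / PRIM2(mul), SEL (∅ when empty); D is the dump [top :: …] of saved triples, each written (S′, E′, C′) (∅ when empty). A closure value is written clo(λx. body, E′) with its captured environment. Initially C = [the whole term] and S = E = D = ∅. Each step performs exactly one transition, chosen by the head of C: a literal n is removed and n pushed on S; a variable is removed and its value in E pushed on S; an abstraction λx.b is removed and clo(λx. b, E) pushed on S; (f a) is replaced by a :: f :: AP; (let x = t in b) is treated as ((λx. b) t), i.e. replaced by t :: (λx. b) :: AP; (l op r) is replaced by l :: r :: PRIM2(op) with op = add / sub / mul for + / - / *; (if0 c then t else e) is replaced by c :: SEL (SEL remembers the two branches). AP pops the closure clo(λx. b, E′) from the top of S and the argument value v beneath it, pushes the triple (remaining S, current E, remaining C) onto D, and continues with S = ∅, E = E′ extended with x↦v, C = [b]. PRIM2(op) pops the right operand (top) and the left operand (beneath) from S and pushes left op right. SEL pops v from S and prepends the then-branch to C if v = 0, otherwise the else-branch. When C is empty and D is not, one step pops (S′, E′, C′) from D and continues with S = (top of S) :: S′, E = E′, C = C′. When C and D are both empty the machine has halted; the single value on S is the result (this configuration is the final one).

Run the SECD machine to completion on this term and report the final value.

Answer: 10

Execution trace:
0. [S=∅ | E=∅ | C=[(((λx. ((λw. x) 1)) 5) + (if0 1 then 3 else 5))] | D=∅]
1. [S=∅ | E=∅ | C=[((λx. ((λw. x) 1)) 5) :: (if0 1 then 3 else 5) :: PRIM2(add)] | D=∅]
2. [S=∅ | E=∅ | C=[5 :: (λx. ((λw. x) 1)) :: AP :: (if0 1 then 3 else 5) :: PRIM2(add)] | D=∅]
3. [S=[5] | E=∅ | C=[(λx. ((λw. x) 1)) :: AP :: (if0 1 then 3 else 5) :: PRIM2(add)] | D=∅]
4. [S=[clo(λx. ((λw. x) 1), ∅) :: 5] | E=∅ | C=[AP :: (if0 1 then 3 else 5) :: PRIM2(add)] | D=∅]
5. [S=∅ | E={x↦5} | C=[((λw. x) 1)] | D=[(∅, ∅, [(if0 1 then 3 else 5) :: PRIM2(add)])]]
6. [S=∅ | E={x↦5} | C=[1 :: (λw. x) :: AP] | D=[(∅, ∅, [(if0 1 then 3 else 5) :: PRIM2(add)])]]
7. [S=[1] | E={x↦5} | C=[(λw. x) :: AP] | D=[(∅, ∅, [(if0 1 then 3 else 5) :: PRIM2(add)])]]
8. [S=[clo(λw. x, {x↦5}) :: 1] | E={x↦5} | C=[AP] | D=[(∅, ∅, [(if0 1 then 3 else 5) :: PRIM2(add)])]]
9. [S=∅ | E={w↦1, x↦5} | C=[x] | D=[(∅, {x↦5}, ∅) :: (∅, ∅, [(if0 1 then 3 else 5) :: PRIM2(add)])]]
10. [S=[5] | E={w↦1, x↦5} | C=∅ | D=[(∅, {x↦5}, ∅) :: (∅, ∅, [(if0 1 then 3 else 5) :: PRIM2(add)])]]
11. [S=[5] | E={x↦5} | C=∅ | D=[(∅, ∅, [(if0 1 then 3 else 5) :: PRIM2(add)])]]
12. [S=[5] | E=∅ | C=[(if0 1 then 3 else 5) :: PRIM2(add)] | D=∅]
13. [S=[5] | E=∅ | C=[1 :: SEL :: PRIM2(add)] | D=∅]
14. [S=[1 :: 5] | E=∅ | C=[SEL :: PRIM2(add)] | D=∅]
15. [S=[5] | E=∅ | C=[5 :: PRIM2(add)] | D=∅]
16. [S=[5 :: 5] | E=∅ | C=[PRIM2(add)] | D=∅]
17. [S=[10] | E=∅ | C=∅ | D=∅]
→ final value 10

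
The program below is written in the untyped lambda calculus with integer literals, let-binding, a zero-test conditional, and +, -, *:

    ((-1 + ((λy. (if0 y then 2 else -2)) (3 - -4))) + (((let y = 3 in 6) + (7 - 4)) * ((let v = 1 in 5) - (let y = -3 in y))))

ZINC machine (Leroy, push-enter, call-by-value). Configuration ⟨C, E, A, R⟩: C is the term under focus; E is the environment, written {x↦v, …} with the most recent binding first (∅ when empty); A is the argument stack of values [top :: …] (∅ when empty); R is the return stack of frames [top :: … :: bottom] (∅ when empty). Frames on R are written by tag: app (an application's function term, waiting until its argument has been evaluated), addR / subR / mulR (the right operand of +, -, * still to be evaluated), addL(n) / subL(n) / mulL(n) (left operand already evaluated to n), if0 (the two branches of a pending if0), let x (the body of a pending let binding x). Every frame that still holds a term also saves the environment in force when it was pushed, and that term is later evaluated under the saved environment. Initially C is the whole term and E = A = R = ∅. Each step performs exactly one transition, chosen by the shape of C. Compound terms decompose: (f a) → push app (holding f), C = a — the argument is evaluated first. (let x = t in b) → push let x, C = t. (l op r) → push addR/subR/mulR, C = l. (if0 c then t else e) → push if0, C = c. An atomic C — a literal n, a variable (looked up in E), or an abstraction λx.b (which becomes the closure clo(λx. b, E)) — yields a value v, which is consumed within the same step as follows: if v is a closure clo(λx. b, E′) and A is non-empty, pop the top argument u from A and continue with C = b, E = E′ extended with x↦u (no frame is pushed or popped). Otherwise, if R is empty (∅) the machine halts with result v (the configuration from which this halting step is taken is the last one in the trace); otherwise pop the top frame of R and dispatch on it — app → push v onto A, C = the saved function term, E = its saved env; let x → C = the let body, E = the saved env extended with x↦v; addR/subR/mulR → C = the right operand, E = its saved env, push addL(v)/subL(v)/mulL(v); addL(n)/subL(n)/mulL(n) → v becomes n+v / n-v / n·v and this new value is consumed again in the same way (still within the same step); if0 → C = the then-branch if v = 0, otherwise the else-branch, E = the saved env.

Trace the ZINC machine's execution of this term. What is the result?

t=0: <C=((-1 + ((λy. (if0 y then 2 else -2)) (3 - -4))) + (((let y = 3 in 6) + (7 - 4)) * ((let v = 1 in 5) - (let y = -3 in y)))), E=∅, A=∅, R=∅>
t=1: <C=(-1 + ((λy. (if0 y then 2 else -2)) (3 - -4))), E=∅, A=∅, R=[addR]>
t=2: <C=-1, E=∅, A=∅, R=[addR :: addR]>
t=3: <C=((λy. (if0 y then 2 else -2)) (3 - -4)), E=∅, A=∅, R=[addL(-1) :: addR]>
t=4: <C=(3 - -4), E=∅, A=∅, R=[app :: addL(-1) :: addR]>
t=5: <C=3, E=∅, A=∅, R=[subR :: app :: addL(-1) :: addR]>
t=6: <C=-4, E=∅, A=∅, R=[subL(3) :: app :: addL(-1) :: addR]>
t=7: <C=(λy. (if0 y then 2 else -2)), E=∅, A=[7], R=[addL(-1) :: addR]>
t=8: <C=(if0 y then 2 else -2), E={y↦7}, A=∅, R=[addL(-1) :: addR]>
t=9: <C=y, E={y↦7}, A=∅, R=[if0 :: addL(-1) :: addR]>
t=10: <C=-2, E={y↦7}, A=∅, R=[addL(-1) :: addR]>
t=11: <C=(((let y = 3 in 6) + (7 - 4)) * ((let v = 1 in 5) - (let y = -3 in y))), E=∅, A=∅, R=[addL(-3)]>
t=12: <C=((let y = 3 in 6) + (7 - 4)), E=∅, A=∅, R=[mulR :: addL(-3)]>
t=13: <C=(let y = 3 in 6), E=∅, A=∅, R=[addR :: mulR :: addL(-3)]>
t=14: <C=3, E=∅, A=∅, R=[let y :: addR :: mulR :: addL(-3)]>
t=15: <C=6, E={y↦3}, A=∅, R=[addR :: mulR :: addL(-3)]>
t=16: <C=(7 - 4), E=∅, A=∅, R=[addL(6) :: mulR :: addL(-3)]>
t=17: <C=7, E=∅, A=∅, R=[subR :: addL(6) :: mulR :: addL(-3)]>
t=18: <C=4, E=∅, A=∅, R=[subL(7) :: addL(6) :: mulR :: addL(-3)]>
t=19: <C=((let v = 1 in 5) - (let y = -3 in y)), E=∅, A=∅, R=[mulL(9) :: addL(-3)]>
t=20: <C=(let v = 1 in 5), E=∅, A=∅, R=[subR :: mulL(9) :: addL(-3)]>
t=21: <C=1, E=∅, A=∅, R=[let v :: subR :: mulL(9) :: addL(-3)]>
t=22: <C=5, E={v↦1}, A=∅, R=[subR :: mulL(9) :: addL(-3)]>
t=23: <C=(let y = -3 in y), E=∅, A=∅, R=[subL(5) :: mulL(9) :: addL(-3)]>
t=24: <C=-3, E=∅, A=∅, R=[let y :: subL(5) :: mulL(9) :: addL(-3)]>
t=25: <C=y, E={y↦-3}, A=∅, R=[subL(5) :: mulL(9) :: addL(-3)]>
→ final value 69

Answer: 69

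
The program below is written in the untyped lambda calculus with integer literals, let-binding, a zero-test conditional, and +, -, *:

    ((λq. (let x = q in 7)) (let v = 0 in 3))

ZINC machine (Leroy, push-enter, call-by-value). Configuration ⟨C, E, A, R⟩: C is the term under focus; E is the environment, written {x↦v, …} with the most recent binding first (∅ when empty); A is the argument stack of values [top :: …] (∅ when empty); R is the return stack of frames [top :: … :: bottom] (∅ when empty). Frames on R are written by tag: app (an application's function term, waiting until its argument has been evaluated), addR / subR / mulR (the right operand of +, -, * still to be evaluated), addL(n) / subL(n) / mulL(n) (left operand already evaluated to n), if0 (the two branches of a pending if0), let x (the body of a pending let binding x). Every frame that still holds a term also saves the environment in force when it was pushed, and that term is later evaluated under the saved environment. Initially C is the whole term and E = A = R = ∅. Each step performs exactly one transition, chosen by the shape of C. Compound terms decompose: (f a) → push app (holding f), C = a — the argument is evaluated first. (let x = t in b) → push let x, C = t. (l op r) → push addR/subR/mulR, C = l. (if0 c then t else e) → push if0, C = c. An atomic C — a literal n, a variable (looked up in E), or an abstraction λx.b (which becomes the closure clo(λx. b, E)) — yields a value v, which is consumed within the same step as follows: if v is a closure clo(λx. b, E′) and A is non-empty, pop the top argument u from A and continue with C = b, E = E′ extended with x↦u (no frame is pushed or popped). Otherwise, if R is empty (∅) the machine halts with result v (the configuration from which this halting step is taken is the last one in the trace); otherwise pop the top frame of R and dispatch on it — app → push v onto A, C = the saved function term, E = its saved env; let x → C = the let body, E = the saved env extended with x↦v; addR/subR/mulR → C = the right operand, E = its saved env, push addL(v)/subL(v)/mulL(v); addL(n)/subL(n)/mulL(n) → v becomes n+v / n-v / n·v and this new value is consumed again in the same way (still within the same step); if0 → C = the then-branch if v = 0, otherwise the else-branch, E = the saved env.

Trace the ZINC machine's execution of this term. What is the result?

Answer: 7

Derivation:
step 0: [C=((λq. (let x = q in 7)) (let v = 0 in 3)) | E=∅ | A=∅ | R=∅]
step 1: [C=(let v = 0 in 3) | E=∅ | A=∅ | R=[app]]
step 2: [C=0 | E=∅ | A=∅ | R=[let v :: app]]
step 3: [C=3 | E={v↦0} | A=∅ | R=[app]]
step 4: [C=(λq. (let x = q in 7)) | E=∅ | A=[3] | R=∅]
step 5: [C=(let x = q in 7) | E={q↦3} | A=∅ | R=∅]
step 6: [C=q | E={q↦3} | A=∅ | R=[let x]]
step 7: [C=7 | E={x↦3, q↦3} | A=∅ | R=∅]
→ final value 7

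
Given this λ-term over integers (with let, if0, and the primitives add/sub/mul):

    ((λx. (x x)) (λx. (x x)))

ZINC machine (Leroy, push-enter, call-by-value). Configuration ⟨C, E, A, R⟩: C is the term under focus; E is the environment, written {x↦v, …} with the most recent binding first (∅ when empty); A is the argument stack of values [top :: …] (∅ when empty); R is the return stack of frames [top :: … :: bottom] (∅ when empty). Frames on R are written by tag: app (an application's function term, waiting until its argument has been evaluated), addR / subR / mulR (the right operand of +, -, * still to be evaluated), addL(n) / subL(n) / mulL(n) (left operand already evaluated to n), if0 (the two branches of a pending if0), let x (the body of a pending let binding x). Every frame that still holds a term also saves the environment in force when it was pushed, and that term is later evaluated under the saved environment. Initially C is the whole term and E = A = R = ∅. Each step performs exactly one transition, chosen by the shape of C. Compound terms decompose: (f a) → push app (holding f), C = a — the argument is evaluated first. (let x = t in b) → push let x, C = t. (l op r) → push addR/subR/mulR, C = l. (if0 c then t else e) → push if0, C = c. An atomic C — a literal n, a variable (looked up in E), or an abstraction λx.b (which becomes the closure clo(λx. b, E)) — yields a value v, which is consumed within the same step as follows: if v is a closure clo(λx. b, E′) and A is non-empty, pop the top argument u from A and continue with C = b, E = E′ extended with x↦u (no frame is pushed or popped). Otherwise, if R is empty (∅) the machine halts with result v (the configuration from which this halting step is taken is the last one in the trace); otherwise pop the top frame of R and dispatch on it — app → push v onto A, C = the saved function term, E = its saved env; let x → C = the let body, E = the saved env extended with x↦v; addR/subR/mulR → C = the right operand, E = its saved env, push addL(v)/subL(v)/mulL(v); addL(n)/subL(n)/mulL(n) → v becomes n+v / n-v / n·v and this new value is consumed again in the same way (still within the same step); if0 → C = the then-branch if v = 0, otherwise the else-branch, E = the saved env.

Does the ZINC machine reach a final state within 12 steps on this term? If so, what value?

step 0: [C=((λx. (x x)) (λx. (x x))) | E=∅ | A=∅ | R=∅]
step 1: [C=(λx. (x x)) | E=∅ | A=∅ | R=[app]]
step 2: [C=(λx. (x x)) | E=∅ | A=[clo(λx. (x x), ∅)] | R=∅]
step 3: [C=(x x) | E={x↦clo(λx. (x x), ∅)} | A=∅ | R=∅]
step 4: [C=x | E={x↦clo(λx. (x x), ∅)} | A=∅ | R=[app]]
step 5: [C=x | E={x↦clo(λx. (x x), ∅)} | A=[clo(λx. (x x), ∅)] | R=∅]
… configuration repeats with period 3 (steps 3–5 recur indefinitely) …

Answer: DIVERGES (no final state within 12 steps)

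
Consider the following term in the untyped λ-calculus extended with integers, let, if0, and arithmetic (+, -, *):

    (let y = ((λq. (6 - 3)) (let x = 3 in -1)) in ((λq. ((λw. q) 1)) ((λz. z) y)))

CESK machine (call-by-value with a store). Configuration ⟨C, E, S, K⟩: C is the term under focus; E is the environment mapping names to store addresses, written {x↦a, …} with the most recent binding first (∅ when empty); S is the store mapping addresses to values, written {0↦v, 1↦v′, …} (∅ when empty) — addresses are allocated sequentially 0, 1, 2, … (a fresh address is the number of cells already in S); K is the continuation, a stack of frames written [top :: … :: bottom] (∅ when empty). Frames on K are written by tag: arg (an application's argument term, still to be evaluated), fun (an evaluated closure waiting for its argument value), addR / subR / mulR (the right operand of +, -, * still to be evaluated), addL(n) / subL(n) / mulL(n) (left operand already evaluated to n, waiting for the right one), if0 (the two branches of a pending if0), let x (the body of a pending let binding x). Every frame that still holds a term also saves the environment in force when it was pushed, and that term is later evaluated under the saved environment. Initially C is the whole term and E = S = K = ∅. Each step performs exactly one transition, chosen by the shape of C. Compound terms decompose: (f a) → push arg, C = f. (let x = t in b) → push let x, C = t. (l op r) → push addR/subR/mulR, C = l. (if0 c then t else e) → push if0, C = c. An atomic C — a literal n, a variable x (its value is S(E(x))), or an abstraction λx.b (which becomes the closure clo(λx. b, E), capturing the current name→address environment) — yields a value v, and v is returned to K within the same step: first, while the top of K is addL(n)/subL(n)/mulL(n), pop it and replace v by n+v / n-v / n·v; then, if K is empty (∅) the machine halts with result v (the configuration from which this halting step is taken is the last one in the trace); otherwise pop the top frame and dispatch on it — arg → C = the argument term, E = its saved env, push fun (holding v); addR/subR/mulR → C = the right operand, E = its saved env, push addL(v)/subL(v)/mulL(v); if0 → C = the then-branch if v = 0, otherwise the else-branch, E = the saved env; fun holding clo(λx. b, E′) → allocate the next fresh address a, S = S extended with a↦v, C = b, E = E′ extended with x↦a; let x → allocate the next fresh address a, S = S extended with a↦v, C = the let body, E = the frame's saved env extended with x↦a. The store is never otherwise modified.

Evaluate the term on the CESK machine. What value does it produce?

Answer: 3

Machine steps:
step 0: [C=(let y = ((λq. (6 - 3)) (let x = 3 in -1)) in ((λq. ((λw. q) 1)) ((λz. z) y))) | E=∅ | S=∅ | K=∅]
step 1: [C=((λq. (6 - 3)) (let x = 3 in -1)) | E=∅ | S=∅ | K=[let y]]
step 2: [C=(λq. (6 - 3)) | E=∅ | S=∅ | K=[arg :: let y]]
step 3: [C=(let x = 3 in -1) | E=∅ | S=∅ | K=[fun :: let y]]
step 4: [C=3 | E=∅ | S=∅ | K=[let x :: fun :: let y]]
step 5: [C=-1 | E={x↦0} | S={0↦3} | K=[fun :: let y]]
step 6: [C=(6 - 3) | E={q↦1} | S={0↦3, 1↦-1} | K=[let y]]
step 7: [C=6 | E={q↦1} | S={0↦3, 1↦-1} | K=[subR :: let y]]
step 8: [C=3 | E={q↦1} | S={0↦3, 1↦-1} | K=[subL(6) :: let y]]
step 9: [C=((λq. ((λw. q) 1)) ((λz. z) y)) | E={y↦2} | S={0↦3, 1↦-1, 2↦3} | K=∅]
step 10: [C=(λq. ((λw. q) 1)) | E={y↦2} | S={0↦3, 1↦-1, 2↦3} | K=[arg]]
step 11: [C=((λz. z) y) | E={y↦2} | S={0↦3, 1↦-1, 2↦3} | K=[fun]]
step 12: [C=(λz. z) | E={y↦2} | S={0↦3, 1↦-1, 2↦3} | K=[arg :: fun]]
step 13: [C=y | E={y↦2} | S={0↦3, 1↦-1, 2↦3} | K=[fun :: fun]]
step 14: [C=z | E={z↦3, y↦2} | S={0↦3, 1↦-1, 2↦3, 3↦3} | K=[fun]]
step 15: [C=((λw. q) 1) | E={q↦4, y↦2} | S={0↦3, 1↦-1, 2↦3, 3↦3, 4↦3} | K=∅]
step 16: [C=(λw. q) | E={q↦4, y↦2} | S={0↦3, 1↦-1, 2↦3, 3↦3, 4↦3} | K=[arg]]
step 17: [C=1 | E={q↦4, y↦2} | S={0↦3, 1↦-1, 2↦3, 3↦3, 4↦3} | K=[fun]]
step 18: [C=q | E={w↦5, q↦4, y↦2} | S={0↦3, 1↦-1, 2↦3, 3↦3, 4↦3, 5↦1} | K=∅]
→ final value 3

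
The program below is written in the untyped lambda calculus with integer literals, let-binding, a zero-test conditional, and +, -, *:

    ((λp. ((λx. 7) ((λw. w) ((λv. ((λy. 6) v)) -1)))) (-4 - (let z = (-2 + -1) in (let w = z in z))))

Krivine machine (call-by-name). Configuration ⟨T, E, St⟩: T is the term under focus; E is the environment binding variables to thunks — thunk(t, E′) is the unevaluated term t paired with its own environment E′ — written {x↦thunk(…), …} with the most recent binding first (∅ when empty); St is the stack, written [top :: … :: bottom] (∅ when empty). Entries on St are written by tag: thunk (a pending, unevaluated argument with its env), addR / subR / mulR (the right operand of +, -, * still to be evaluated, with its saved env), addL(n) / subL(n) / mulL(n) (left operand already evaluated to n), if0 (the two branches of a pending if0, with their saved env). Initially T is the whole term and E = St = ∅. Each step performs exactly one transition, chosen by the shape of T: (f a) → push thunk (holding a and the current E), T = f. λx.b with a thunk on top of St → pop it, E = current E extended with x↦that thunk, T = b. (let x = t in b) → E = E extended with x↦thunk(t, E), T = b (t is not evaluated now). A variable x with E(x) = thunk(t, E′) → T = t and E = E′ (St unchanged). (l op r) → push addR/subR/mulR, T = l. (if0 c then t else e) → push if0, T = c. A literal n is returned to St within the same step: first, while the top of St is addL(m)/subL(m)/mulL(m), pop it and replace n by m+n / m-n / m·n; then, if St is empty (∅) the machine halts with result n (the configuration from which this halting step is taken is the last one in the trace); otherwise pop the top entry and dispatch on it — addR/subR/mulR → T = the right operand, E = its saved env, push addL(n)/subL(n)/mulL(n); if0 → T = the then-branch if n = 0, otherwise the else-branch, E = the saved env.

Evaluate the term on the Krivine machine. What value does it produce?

0. [T=((λp. ((λx. 7) ((λw. w) ((λv. ((λy. 6) v)) -1)))) (-4 - (let z = (-2 + -1) in (let w = z in z)))) | E=∅ | St=∅]
1. [T=(λp. ((λx. 7) ((λw. w) ((λv. ((λy. 6) v)) -1)))) | E=∅ | St=[thunk]]
2. [T=((λx. 7) ((λw. w) ((λv. ((λy. 6) v)) -1))) | E={p↦thunk((-4 - (let z = (-2 + -1) in (let w = z in z))), ∅)} | St=∅]
3. [T=(λx. 7) | E={p↦thunk((-4 - (let z = (-2 + -1) in (let w = z in z))), ∅)} | St=[thunk]]
4. [T=7 | E={x↦thunk(((λw. w) ((λv. ((λy. 6) v)) -1)), {p↦thunk((-4 - (let z = (-2 + -1) in (let w = z in z))), ∅)}), p↦thunk((-4 - (let z = (-2 + -1) in (let w = z in z))), ∅)} | St=∅]
→ final value 7

Answer: 7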